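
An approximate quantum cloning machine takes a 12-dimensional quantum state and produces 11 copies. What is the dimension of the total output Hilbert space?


Output space = H^(tensor 11) where dim(H) = 12
dim = 12^11
= 144 (after 2 factors)
= 1728 (after 3 factors)
= 20736 (after 4 factors)
= 248832 (after 5 factors)
= 2985984 (after 6 factors)
= 35831808 (after 7 factors)
= 429981696 (after 8 factors)
= 5159780352 (after 9 factors)
= 61917364224 (after 10 factors)
= 743008370688 (after 11 factors)
= 743008370688

743008370688


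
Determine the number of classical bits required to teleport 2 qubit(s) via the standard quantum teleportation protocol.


Quantum teleportation requires 2 classical bits per qubit teleported.
2 qubit(s) -> 2 * 2 = 4 classical bits

4


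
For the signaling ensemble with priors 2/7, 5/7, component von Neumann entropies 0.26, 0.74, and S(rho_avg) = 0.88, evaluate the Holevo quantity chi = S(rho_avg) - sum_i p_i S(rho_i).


chi = S(rho) - sum_i p_i * S(rho_i)
Weighted entropy = 2/7 * 0.26 + 5/7 * 0.74
= 0.6029
chi = 0.88 - 0.6029
= 0.2771

0.2771


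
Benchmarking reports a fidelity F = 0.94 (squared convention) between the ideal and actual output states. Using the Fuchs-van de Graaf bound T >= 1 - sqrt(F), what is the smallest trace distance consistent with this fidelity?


Fuchs-van de Graaf (squared-fidelity convention): 1 - sqrt(F) <= T <= sqrt(1 - F).
Lower bound: T >= 1 - sqrt(F)
sqrt(F) = sqrt(0.94) = 0.9695
T >= 1 - 0.9695
T >= 0.0305

0.0305


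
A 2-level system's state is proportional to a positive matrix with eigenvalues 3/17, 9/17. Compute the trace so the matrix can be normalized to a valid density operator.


tr(M) = sum of eigenvalues
= 3/17 + 9/17
= 12/17
= 0.7059

0.7059


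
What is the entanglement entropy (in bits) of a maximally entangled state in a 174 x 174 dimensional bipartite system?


For a maximally entangled state in d x d:
S = log2(d) = log2(174)
= 7.4429

7.4429


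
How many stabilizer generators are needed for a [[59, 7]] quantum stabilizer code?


For an [[n,k]] stabilizer code:
Number of stabilizer generators = n - k
= 59 - 7
= 52

52


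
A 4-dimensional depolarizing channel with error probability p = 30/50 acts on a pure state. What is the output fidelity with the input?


F = (1-p) + p/d
= (1 - 0.6000) + 0.6000/4
= 0.4000 + 0.1500
= 0.5500

0.5500


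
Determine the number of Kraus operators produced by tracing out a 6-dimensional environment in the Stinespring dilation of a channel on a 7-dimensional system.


Tracing out the environment in an orthonormal basis {|i>_E} gives Kraus operators K_i = <i|_E U |0>_E.
Number of Kraus operators = dim(H_env) = d_env
= 6

6


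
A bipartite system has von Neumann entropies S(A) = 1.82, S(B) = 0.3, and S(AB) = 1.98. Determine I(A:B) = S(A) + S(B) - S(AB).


I(A:B) = S(A) + S(B) - S(AB)
= 1.82 + 0.3 - 1.98
= 0.1400

0.1400


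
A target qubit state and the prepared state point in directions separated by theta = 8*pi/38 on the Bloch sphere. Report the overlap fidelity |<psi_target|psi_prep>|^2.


For states separated by angle theta on Bloch sphere:
F = cos^2(theta/2)
theta = 8*pi/38 = 0.6614
theta/2 = 0.3307
cos(theta/2) = 0.9458
F = 0.8946

0.8946


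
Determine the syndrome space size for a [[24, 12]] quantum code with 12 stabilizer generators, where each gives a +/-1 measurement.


Each stabilizer generator gives a binary (+1 or -1) measurement outcome.
With 12 independent generators:
Total syndromes = 2^12
= 4096

4096


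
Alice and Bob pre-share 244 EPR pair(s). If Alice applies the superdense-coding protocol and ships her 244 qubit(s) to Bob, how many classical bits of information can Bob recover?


Superdense coding allows 2 classical bits per shared entangled pair.
244 pair(s) -> 2 * 244 = 488 classical bits

488


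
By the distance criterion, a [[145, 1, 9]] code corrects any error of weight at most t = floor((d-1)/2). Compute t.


Code parameters: [[145, 1, 9]], distance d = 9.
Number of correctable errors = floor((d-1)/2)
= floor((9 - 1)/2)
= floor(8/2)
= 4

4


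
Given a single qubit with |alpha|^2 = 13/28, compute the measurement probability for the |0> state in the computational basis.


|alpha|^2 = 13/28 = 0.4643
|beta|^2 = 1 - 13/28 = 15/28 = 0.5357
P(|0>) = |alpha|^2 = 0.4643

0.4643


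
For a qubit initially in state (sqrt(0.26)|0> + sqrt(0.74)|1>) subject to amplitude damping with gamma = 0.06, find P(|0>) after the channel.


For amplitude damping with parameter gamma on state sqrt(a)|0> + sqrt(b)|1>:
alpha^2 = 0.26, beta^2 = 0.74
P(|0>) = alpha^2 + gamma * beta^2
= 0.26 + 0.06 * 0.74
= 0.26 + 0.0444
= 0.3044

0.3044


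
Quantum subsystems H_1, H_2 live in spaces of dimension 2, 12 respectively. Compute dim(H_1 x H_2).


dim(H_1 x H_2) = 2 * 12
= 24

24


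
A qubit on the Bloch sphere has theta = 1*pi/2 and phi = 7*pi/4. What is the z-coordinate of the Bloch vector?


theta = 1.5708, phi = 5.4978
r_z = cos(theta) = 0.0000

0.0000


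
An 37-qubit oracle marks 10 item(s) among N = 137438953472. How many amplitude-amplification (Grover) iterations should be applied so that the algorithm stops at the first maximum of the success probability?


After j Grover iterations the success probability is P(j) = sin^2((2j+1)*theta), where sin(theta) = sqrt(k/N).
N = 2^37 = 137438953472, k = 10
sin(theta) = sqrt(k/N) = 8.5299224e-06
theta = arcsin(sqrt(k/N)) = 8.5299224e-06 rad
P(j) reaches its first maximum when (2j+1)*theta is as close as possible to pi/2, i.e. j = round(pi/(4*theta) - 1/2).
pi/(4*theta) - 1/2 = 92075.1516
(For comparison, the common estimate pi/4 * sqrt(N/k) = 92075.6516; the exact maximiser is used here.)
Optimal iterations = 92075

92075


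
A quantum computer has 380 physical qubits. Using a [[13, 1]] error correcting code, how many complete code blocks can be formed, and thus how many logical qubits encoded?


Each code block uses 13 physical qubits for 1 logical qubit(s).
Number of complete blocks = floor(380 / 13) = 29
Logical qubits = 29 * 1
= 29

29


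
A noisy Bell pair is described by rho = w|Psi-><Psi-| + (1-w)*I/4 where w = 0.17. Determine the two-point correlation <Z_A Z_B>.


|Psi-> = (|01> - |10>)/sqrt(2)
For the pure Bell state, <Z_A Z_B> = -1 (Bell-state Pauli correlator).
The maximally-mixed part I/4 has tr(I/4 * P tensor P) = 0 for any traceless Pauli P.
So <Z_A Z_B>_rho = w * (-1) + (1 - w) * 0
= 0.17 * (-1)
= -0.1700

-0.1700


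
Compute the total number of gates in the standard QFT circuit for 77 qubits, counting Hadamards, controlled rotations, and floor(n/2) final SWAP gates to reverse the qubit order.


Hadamard gates: 77
Controlled rotations: n*(n-1)/2 = 77*76/2 = 2926
SWAP gates: floor(n/2) = floor(77/2) = 38
Total = 77 + 2926 + 38
= 3041

3041


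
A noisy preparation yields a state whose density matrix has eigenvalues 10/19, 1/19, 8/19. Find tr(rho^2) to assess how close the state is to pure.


tr(rho^2) = sum of eigenvalues squared
= (10/19)^2 + (1/19)^2 + (8/19)^2
= (100 + 1 + 64) / 361
= 165/361
= 0.4571

0.4571


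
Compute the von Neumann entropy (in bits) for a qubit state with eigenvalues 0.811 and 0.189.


S = -p*log2(p) - (1-p)*log2(1-p)
p = 0.8110, 1-p = 0.1890
= -0.8110 * log2(0.8110) - 0.1890 * log2(0.1890)
= -(-0.2451) - (-0.4543)
= 0.6994

0.6994


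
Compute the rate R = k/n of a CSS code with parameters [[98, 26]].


Code rate R = k/n
= 26/98
= 0.2653

0.2653


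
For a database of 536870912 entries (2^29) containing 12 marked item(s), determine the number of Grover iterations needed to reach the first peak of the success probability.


After j Grover iterations the success probability is P(j) = sin^2((2j+1)*theta), where sin(theta) = sqrt(k/N).
N = 2^29 = 536870912, k = 12
sin(theta) = sqrt(k/N) = 0.0001495049892
theta = arcsin(sqrt(k/N)) = 0.0001495049897 rad
P(j) reaches its first maximum when (2j+1)*theta is as close as possible to pi/2, i.e. j = round(pi/(4*theta) - 1/2).
pi/(4*theta) - 1/2 = 5252.8241
(For comparison, the common estimate pi/4 * sqrt(N/k) = 5253.3241; the exact maximiser is used here.)
Optimal iterations = 5253

5253


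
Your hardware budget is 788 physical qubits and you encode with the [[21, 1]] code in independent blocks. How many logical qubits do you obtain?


Each code block uses 21 physical qubits for 1 logical qubit(s).
Number of complete blocks = floor(788 / 21) = 37
Logical qubits = 37 * 1
= 37

37


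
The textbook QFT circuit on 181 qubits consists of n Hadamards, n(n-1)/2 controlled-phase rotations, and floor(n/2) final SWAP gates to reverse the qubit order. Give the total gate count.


Hadamard gates: 181
Controlled rotations: n*(n-1)/2 = 181*180/2 = 16290
SWAP gates: floor(n/2) = floor(181/2) = 90
Total = 181 + 16290 + 90
= 16561

16561


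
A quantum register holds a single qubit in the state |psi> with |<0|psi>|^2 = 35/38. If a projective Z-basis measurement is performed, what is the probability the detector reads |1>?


|alpha|^2 = 35/38 = 0.9211
|beta|^2 = 1 - 35/38 = 3/38 = 0.0789
P(|1>) = |beta|^2 = 0.0789

0.0789


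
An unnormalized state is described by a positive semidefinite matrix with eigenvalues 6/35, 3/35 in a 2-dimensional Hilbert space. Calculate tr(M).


tr(M) = sum of eigenvalues
= 6/35 + 3/35
= 9/35
= 0.2571

0.2571


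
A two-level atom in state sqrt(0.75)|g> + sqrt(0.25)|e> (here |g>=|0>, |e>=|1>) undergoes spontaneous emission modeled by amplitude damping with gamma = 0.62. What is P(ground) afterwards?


For amplitude damping with parameter gamma on state sqrt(a)|0> + sqrt(b)|1>:
alpha^2 = 0.75, beta^2 = 0.25
P(|0>) = alpha^2 + gamma * beta^2
= 0.75 + 0.62 * 0.25
= 0.75 + 0.1550
= 0.9050

0.9050


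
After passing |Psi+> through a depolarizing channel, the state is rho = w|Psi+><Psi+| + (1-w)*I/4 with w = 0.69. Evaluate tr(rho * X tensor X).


|Psi+> = (|01> + |10>)/sqrt(2)
For the pure Bell state, <X_A X_B> = +1 (Bell-state Pauli correlator).
The maximally-mixed part I/4 has tr(I/4 * P tensor P) = 0 for any traceless Pauli P.
So <X_A X_B>_rho = w * (+1) + (1 - w) * 0
= 0.69 * (+1)
= 0.6900

0.6900


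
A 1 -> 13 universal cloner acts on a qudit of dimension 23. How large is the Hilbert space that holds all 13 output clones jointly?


Output space = H^(tensor 13) where dim(H) = 23
dim = 23^13
= 529 (after 2 factors)
= 12167 (after 3 factors)
= 279841 (after 4 factors)
= 6436343 (after 5 factors)
= 148035889 (after 6 factors)
= 3404825447 (after 7 factors)
= 78310985281 (after 8 factors)
= 1801152661463 (after 9 factors)
= 41426511213649 (after 10 factors)
= 952809757913927 (after 11 factors)
= 21914624432020321 (after 12 factors)
= 504036361936467383 (after 13 factors)
= 504036361936467383

504036361936467383


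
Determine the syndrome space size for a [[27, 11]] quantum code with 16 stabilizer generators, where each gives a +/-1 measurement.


Each stabilizer generator gives a binary (+1 or -1) measurement outcome.
With 16 independent generators:
Total syndromes = 2^16
= 65536

65536


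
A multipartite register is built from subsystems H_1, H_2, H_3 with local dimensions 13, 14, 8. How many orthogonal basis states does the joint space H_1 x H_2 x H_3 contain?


dim(H_1 x H_2 x H_3) = 13 * 14 * 8
= 182 * 8
= 1456

1456


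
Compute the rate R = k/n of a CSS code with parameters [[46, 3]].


Code rate R = k/n
= 3/46
= 0.0652

0.0652


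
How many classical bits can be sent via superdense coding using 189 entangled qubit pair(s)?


Superdense coding allows 2 classical bits per shared entangled pair.
189 pair(s) -> 2 * 189 = 378 classical bits

378


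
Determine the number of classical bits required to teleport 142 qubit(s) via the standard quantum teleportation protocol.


Quantum teleportation requires 2 classical bits per qubit teleported.
142 qubit(s) -> 2 * 142 = 284 classical bits

284


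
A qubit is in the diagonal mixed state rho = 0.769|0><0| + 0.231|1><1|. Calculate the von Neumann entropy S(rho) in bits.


S = -p*log2(p) - (1-p)*log2(1-p)
p = 0.7690, 1-p = 0.2310
= -0.7690 * log2(0.7690) - 0.2310 * log2(0.2310)
= -(-0.2914) - (-0.4883)
= 0.7798

0.7798


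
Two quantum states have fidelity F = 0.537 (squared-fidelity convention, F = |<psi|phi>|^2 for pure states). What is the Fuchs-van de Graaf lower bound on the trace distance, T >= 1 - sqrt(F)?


Fuchs-van de Graaf (squared-fidelity convention): 1 - sqrt(F) <= T <= sqrt(1 - F).
Lower bound: T >= 1 - sqrt(F)
sqrt(F) = sqrt(0.537) = 0.7328
T >= 1 - 0.7328
T >= 0.2672

0.2672


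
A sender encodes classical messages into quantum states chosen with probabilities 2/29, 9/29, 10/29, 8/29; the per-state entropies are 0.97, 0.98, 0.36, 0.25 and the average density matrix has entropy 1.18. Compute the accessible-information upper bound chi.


chi = S(rho) - sum_i p_i * S(rho_i)
Weighted entropy = 2/29 * 0.97 + 9/29 * 0.98 + 10/29 * 0.36 + 8/29 * 0.25
= 0.5641
chi = 1.18 - 0.5641
= 0.6159

0.6159


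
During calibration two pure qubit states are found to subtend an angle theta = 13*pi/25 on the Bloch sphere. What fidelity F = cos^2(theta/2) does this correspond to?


For states separated by angle theta on Bloch sphere:
F = cos^2(theta/2)
theta = 13*pi/25 = 1.6336
theta/2 = 0.8168
cos(theta/2) = 0.6845
F = 0.4686

0.4686


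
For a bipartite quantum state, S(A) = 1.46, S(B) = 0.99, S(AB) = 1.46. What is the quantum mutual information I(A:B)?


I(A:B) = S(A) + S(B) - S(AB)
= 1.46 + 0.99 - 1.46
= 0.9900

0.9900


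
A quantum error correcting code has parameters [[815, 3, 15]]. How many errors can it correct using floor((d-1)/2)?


Code parameters: [[815, 3, 15]], distance d = 15.
Number of correctable errors = floor((d-1)/2)
= floor((15 - 1)/2)
= floor(14/2)
= 7

7


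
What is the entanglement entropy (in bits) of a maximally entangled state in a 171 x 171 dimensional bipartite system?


For a maximally entangled state in d x d:
S = log2(d) = log2(171)
= 7.4179

7.4179


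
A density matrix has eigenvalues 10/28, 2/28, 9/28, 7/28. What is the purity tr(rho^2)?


tr(rho^2) = sum of eigenvalues squared
= (10/28)^2 + (2/28)^2 + (9/28)^2 + (7/28)^2
= (100 + 4 + 81 + 49) / 784
= 234/784
= 0.2985

0.2985


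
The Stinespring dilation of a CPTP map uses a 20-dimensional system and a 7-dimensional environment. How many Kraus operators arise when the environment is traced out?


Tracing out the environment in an orthonormal basis {|i>_E} gives Kraus operators K_i = <i|_E U |0>_E.
Number of Kraus operators = dim(H_env) = d_env
= 7

7


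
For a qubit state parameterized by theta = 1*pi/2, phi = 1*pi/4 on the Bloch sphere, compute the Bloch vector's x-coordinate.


theta = 1.5708, phi = 0.7854
r_x = sin(theta)*cos(phi) = 1.0000 * 0.7071
r_x = 0.7071

0.7071


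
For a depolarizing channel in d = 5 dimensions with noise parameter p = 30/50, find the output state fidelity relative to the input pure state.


F = (1-p) + p/d
= (1 - 0.6000) + 0.6000/5
= 0.4000 + 0.1200
= 0.5200

0.5200


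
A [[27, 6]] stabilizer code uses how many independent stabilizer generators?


For an [[n,k]] stabilizer code:
Number of stabilizer generators = n - k
= 27 - 6
= 21

21


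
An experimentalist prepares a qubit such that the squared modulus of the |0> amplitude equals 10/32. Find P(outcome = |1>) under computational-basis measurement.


|alpha|^2 = 10/32 = 0.3125
|beta|^2 = 1 - 10/32 = 22/32 = 0.6875
P(|1>) = |beta|^2 = 0.6875

0.6875


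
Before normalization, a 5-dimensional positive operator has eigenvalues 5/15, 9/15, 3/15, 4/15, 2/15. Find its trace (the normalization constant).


tr(M) = sum of eigenvalues
= 5/15 + 9/15 + 3/15 + 4/15 + 2/15
= 23/15
= 1.5333

1.5333


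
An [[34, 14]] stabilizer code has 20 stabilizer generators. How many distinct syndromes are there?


Each stabilizer generator gives a binary (+1 or -1) measurement outcome.
With 20 independent generators:
Total syndromes = 2^20
= 1048576

1048576


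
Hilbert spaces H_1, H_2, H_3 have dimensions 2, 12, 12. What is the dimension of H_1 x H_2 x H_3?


dim(H_1 x H_2 x H_3) = 2 * 12 * 12
= 24 * 12
= 288

288


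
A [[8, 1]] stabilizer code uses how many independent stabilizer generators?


For an [[n,k]] stabilizer code:
Number of stabilizer generators = n - k
= 8 - 1
= 7

7


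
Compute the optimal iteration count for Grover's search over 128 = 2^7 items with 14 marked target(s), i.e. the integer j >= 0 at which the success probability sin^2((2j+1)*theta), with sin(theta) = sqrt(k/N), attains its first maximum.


After j Grover iterations the success probability is P(j) = sin^2((2j+1)*theta), where sin(theta) = sqrt(k/N).
N = 2^7 = 128, k = 14
sin(theta) = sqrt(k/N) = 0.3307189139
theta = arcsin(sqrt(k/N)) = 0.3370652533 rad
P(j) reaches its first maximum when (2j+1)*theta is as close as possible to pi/2, i.e. j = round(pi/(4*theta) - 1/2).
pi/(4*theta) - 1/2 = 1.8301
(For comparison, the common estimate pi/4 * sqrt(N/k) = 2.3748; the exact maximiser is used here.)
Optimal iterations = 2

2


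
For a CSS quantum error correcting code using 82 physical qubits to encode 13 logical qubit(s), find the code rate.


Code rate R = k/n
= 13/82
= 0.1585

0.1585


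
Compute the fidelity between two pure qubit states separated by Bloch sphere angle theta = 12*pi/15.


For states separated by angle theta on Bloch sphere:
F = cos^2(theta/2)
theta = 12*pi/15 = 2.5133
theta/2 = 1.2566
cos(theta/2) = 0.3090
F = 0.0955

0.0955


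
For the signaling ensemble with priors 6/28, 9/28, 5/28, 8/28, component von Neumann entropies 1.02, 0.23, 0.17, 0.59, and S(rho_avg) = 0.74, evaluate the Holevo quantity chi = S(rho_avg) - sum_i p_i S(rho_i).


chi = S(rho) - sum_i p_i * S(rho_i)
Weighted entropy = 6/28 * 1.02 + 9/28 * 0.23 + 5/28 * 0.17 + 8/28 * 0.59
= 0.4914
chi = 0.74 - 0.4914
= 0.2486

0.2486


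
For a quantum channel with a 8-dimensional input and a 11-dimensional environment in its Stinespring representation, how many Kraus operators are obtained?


Tracing out the environment in an orthonormal basis {|i>_E} gives Kraus operators K_i = <i|_E U |0>_E.
Number of Kraus operators = dim(H_env) = d_env
= 11

11


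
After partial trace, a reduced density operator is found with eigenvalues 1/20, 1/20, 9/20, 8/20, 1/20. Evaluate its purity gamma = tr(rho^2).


tr(rho^2) = sum of eigenvalues squared
= (1/20)^2 + (1/20)^2 + (9/20)^2 + (8/20)^2 + (1/20)^2
= (1 + 1 + 81 + 64 + 1) / 400
= 148/400
= 0.3700

0.3700


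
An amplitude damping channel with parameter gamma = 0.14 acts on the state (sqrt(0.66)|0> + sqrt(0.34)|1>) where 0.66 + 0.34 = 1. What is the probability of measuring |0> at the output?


For amplitude damping with parameter gamma on state sqrt(a)|0> + sqrt(b)|1>:
alpha^2 = 0.66, beta^2 = 0.34
P(|0>) = alpha^2 + gamma * beta^2
= 0.66 + 0.14 * 0.34
= 0.66 + 0.0476
= 0.7076

0.7076


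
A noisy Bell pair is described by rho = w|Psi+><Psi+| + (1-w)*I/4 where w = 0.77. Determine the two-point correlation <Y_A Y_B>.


|Psi+> = (|01> + |10>)/sqrt(2)
For the pure Bell state, <Y_A Y_B> = +1 (Bell-state Pauli correlator).
The maximally-mixed part I/4 has tr(I/4 * P tensor P) = 0 for any traceless Pauli P.
So <Y_A Y_B>_rho = w * (+1) + (1 - w) * 0
= 0.77 * (+1)
= 0.7700

0.7700


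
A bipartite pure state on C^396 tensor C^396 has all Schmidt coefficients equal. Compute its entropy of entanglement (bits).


For a maximally entangled state in d x d:
S = log2(d) = log2(396)
= 8.6294

8.6294


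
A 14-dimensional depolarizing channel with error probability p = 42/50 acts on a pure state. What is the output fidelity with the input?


F = (1-p) + p/d
= (1 - 0.8400) + 0.8400/14
= 0.1600 + 0.0600
= 0.2200

0.2200


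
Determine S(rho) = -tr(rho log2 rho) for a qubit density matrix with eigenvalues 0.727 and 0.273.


S = -p*log2(p) - (1-p)*log2(1-p)
p = 0.7270, 1-p = 0.2730
= -0.7270 * log2(0.7270) - 0.2730 * log2(0.2730)
= -(-0.3344) - (-0.5113)
= 0.8457

0.8457


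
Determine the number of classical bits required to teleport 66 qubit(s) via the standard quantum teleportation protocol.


Quantum teleportation requires 2 classical bits per qubit teleported.
66 qubit(s) -> 2 * 66 = 132 classical bits

132


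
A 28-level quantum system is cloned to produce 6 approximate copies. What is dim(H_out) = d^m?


Output space = H^(tensor 6) where dim(H) = 28
dim = 28^6
= 784 (after 2 factors)
= 21952 (after 3 factors)
= 614656 (after 4 factors)
= 17210368 (after 5 factors)
= 481890304 (after 6 factors)
= 481890304

481890304


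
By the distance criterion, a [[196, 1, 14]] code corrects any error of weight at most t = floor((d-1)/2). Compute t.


Code parameters: [[196, 1, 14]], distance d = 14.
Number of correctable errors = floor((d-1)/2)
= floor((14 - 1)/2)
= floor(13/2)
= 6

6


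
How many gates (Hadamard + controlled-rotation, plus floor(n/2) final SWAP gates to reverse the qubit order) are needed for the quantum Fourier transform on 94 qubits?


Hadamard gates: 94
Controlled rotations: n*(n-1)/2 = 94*93/2 = 4371
SWAP gates: floor(n/2) = floor(94/2) = 47
Total = 94 + 4371 + 47
= 4512

4512


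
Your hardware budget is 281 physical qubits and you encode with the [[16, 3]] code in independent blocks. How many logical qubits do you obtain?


Each code block uses 16 physical qubits for 3 logical qubit(s).
Number of complete blocks = floor(281 / 16) = 17
Logical qubits = 17 * 3
= 51

51


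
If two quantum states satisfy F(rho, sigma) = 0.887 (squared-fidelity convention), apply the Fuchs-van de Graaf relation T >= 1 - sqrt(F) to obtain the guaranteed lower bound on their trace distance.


Fuchs-van de Graaf (squared-fidelity convention): 1 - sqrt(F) <= T <= sqrt(1 - F).
Lower bound: T >= 1 - sqrt(F)
sqrt(F) = sqrt(0.887) = 0.9418
T >= 1 - 0.9418
T >= 0.0582

0.0582


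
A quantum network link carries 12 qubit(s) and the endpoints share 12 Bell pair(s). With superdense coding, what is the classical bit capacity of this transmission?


Superdense coding allows 2 classical bits per shared entangled pair.
12 pair(s) -> 2 * 12 = 24 classical bits

24


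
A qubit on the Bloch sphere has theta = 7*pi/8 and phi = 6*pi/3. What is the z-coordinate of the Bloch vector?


theta = 2.7489, phi = 6.2832
r_z = cos(theta) = -0.9239

-0.9239


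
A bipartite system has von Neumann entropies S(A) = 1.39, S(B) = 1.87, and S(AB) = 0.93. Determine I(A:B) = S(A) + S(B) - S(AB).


I(A:B) = S(A) + S(B) - S(AB)
= 1.39 + 1.87 - 0.93
= 2.3300

2.3300


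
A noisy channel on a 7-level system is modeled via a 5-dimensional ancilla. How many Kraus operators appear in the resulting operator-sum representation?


Tracing out the environment in an orthonormal basis {|i>_E} gives Kraus operators K_i = <i|_E U |0>_E.
Number of Kraus operators = dim(H_env) = d_env
= 5

5


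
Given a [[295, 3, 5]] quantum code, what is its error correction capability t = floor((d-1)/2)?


Code parameters: [[295, 3, 5]], distance d = 5.
Number of correctable errors = floor((d-1)/2)
= floor((5 - 1)/2)
= floor(4/2)
= 2

2


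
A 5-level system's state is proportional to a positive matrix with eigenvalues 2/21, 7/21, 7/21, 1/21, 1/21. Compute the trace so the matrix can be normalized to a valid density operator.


tr(M) = sum of eigenvalues
= 2/21 + 7/21 + 7/21 + 1/21 + 1/21
= 18/21
= 0.8571

0.8571


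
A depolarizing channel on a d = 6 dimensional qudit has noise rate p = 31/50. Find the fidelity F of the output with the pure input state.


F = (1-p) + p/d
= (1 - 0.6200) + 0.6200/6
= 0.3800 + 0.1033
= 0.4833

0.4833


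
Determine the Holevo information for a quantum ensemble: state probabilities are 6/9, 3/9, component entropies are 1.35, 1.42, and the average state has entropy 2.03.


chi = S(rho) - sum_i p_i * S(rho_i)
Weighted entropy = 6/9 * 1.35 + 3/9 * 1.42
= 1.3733
chi = 2.03 - 1.3733
= 0.6567

0.6567


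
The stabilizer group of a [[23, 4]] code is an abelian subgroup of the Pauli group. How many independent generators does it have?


For an [[n,k]] stabilizer code:
Number of stabilizer generators = n - k
= 23 - 4
= 19

19


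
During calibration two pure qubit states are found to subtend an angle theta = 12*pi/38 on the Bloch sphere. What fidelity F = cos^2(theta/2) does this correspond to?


For states separated by angle theta on Bloch sphere:
F = cos^2(theta/2)
theta = 12*pi/38 = 0.9921
theta/2 = 0.4960
cos(theta/2) = 0.8795
F = 0.7735

0.7735


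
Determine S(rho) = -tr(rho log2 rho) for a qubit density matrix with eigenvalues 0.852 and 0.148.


S = -p*log2(p) - (1-p)*log2(1-p)
p = 0.8520, 1-p = 0.1480
= -0.8520 * log2(0.8520) - 0.1480 * log2(0.1480)
= -(-0.1969) - (-0.4079)
= 0.6048

0.6048


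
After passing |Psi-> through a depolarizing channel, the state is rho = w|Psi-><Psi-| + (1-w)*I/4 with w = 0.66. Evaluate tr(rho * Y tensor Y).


|Psi-> = (|01> - |10>)/sqrt(2)
For the pure Bell state, <Y_A Y_B> = -1 (Bell-state Pauli correlator).
The maximally-mixed part I/4 has tr(I/4 * P tensor P) = 0 for any traceless Pauli P.
So <Y_A Y_B>_rho = w * (-1) + (1 - w) * 0
= 0.66 * (-1)
= -0.6600

-0.6600


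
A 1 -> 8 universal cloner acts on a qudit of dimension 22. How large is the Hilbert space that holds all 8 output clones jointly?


Output space = H^(tensor 8) where dim(H) = 22
dim = 22^8
= 484 (after 2 factors)
= 10648 (after 3 factors)
= 234256 (after 4 factors)
= 5153632 (after 5 factors)
= 113379904 (after 6 factors)
= 2494357888 (after 7 factors)
= 54875873536 (after 8 factors)
= 54875873536

54875873536


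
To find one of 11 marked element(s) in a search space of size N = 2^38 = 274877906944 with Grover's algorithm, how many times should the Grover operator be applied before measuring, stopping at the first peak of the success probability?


After j Grover iterations the success probability is P(j) = sin^2((2j+1)*theta), where sin(theta) = sqrt(k/N).
N = 2^38 = 274877906944, k = 11
sin(theta) = sqrt(k/N) = 6.325959759e-06
theta = arcsin(sqrt(k/N)) = 6.325959759e-06 rad
P(j) reaches its first maximum when (2j+1)*theta is as close as possible to pi/2, i.e. j = round(pi/(4*theta) - 1/2).
pi/(4*theta) - 1/2 = 124154.2833
(For comparison, the common estimate pi/4 * sqrt(N/k) = 124154.7833; the exact maximiser is used here.)
Optimal iterations = 124154

124154


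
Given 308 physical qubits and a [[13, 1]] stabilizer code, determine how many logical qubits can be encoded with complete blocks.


Each code block uses 13 physical qubits for 1 logical qubit(s).
Number of complete blocks = floor(308 / 13) = 23
Logical qubits = 23 * 1
= 23

23


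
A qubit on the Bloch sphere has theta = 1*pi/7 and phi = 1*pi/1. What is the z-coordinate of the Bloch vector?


theta = 0.4488, phi = 3.1416
r_z = cos(theta) = 0.9010

0.9010


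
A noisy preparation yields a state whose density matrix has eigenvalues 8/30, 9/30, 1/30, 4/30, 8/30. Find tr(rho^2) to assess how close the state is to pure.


tr(rho^2) = sum of eigenvalues squared
= (8/30)^2 + (9/30)^2 + (1/30)^2 + (4/30)^2 + (8/30)^2
= (64 + 81 + 1 + 16 + 64) / 900
= 226/900
= 0.2511

0.2511


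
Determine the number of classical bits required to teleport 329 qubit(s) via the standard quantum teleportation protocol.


Quantum teleportation requires 2 classical bits per qubit teleported.
329 qubit(s) -> 2 * 329 = 658 classical bits

658


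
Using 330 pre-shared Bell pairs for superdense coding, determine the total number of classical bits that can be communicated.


Superdense coding allows 2 classical bits per shared entangled pair.
330 pair(s) -> 2 * 330 = 660 classical bits

660


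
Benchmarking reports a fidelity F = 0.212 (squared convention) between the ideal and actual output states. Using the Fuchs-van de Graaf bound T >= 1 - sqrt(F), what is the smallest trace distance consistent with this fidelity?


Fuchs-van de Graaf (squared-fidelity convention): 1 - sqrt(F) <= T <= sqrt(1 - F).
Lower bound: T >= 1 - sqrt(F)
sqrt(F) = sqrt(0.212) = 0.4604
T >= 1 - 0.4604
T >= 0.5396

0.5396


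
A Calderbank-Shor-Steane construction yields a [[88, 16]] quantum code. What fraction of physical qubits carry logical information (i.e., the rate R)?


Code rate R = k/n
= 16/88
= 0.1818

0.1818


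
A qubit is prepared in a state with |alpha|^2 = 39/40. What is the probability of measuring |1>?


|alpha|^2 = 39/40 = 0.9750
|beta|^2 = 1 - 39/40 = 1/40 = 0.0250
P(|1>) = |beta|^2 = 0.0250

0.0250


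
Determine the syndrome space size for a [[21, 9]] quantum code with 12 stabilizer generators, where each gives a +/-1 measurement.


Each stabilizer generator gives a binary (+1 or -1) measurement outcome.
With 12 independent generators:
Total syndromes = 2^12
= 4096

4096


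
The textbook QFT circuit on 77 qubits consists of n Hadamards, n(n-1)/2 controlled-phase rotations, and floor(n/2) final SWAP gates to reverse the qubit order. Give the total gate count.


Hadamard gates: 77
Controlled rotations: n*(n-1)/2 = 77*76/2 = 2926
SWAP gates: floor(n/2) = floor(77/2) = 38
Total = 77 + 2926 + 38
= 3041

3041


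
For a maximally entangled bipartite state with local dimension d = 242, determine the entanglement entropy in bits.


For a maximally entangled state in d x d:
S = log2(d) = log2(242)
= 7.9189

7.9189


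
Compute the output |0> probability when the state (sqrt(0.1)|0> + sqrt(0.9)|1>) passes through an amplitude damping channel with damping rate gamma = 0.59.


For amplitude damping with parameter gamma on state sqrt(a)|0> + sqrt(b)|1>:
alpha^2 = 0.1, beta^2 = 0.9
P(|0>) = alpha^2 + gamma * beta^2
= 0.1 + 0.59 * 0.9
= 0.1 + 0.5310
= 0.6310

0.6310


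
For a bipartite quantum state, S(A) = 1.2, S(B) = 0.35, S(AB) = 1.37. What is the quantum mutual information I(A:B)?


I(A:B) = S(A) + S(B) - S(AB)
= 1.2 + 0.35 - 1.37
= 0.1800

0.1800


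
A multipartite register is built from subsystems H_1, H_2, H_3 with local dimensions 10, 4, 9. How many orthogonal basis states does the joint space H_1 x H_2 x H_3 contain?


dim(H_1 x H_2 x H_3) = 10 * 4 * 9
= 40 * 9
= 360

360


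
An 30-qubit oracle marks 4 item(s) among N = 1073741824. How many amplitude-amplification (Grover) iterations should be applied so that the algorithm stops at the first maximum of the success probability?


After j Grover iterations the success probability is P(j) = sin^2((2j+1)*theta), where sin(theta) = sqrt(k/N).
N = 2^30 = 1073741824, k = 4
sin(theta) = sqrt(k/N) = 6.103515625e-05
theta = arcsin(sqrt(k/N)) = 6.103515629e-05 rad
P(j) reaches its first maximum when (2j+1)*theta is as close as possible to pi/2, i.e. j = round(pi/(4*theta) - 1/2).
pi/(4*theta) - 1/2 = 12867.4635
(For comparison, the common estimate pi/4 * sqrt(N/k) = 12867.9635; the exact maximiser is used here.)
Optimal iterations = 12867

12867


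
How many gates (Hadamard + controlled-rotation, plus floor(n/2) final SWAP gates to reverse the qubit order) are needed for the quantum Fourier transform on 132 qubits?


Hadamard gates: 132
Controlled rotations: n*(n-1)/2 = 132*131/2 = 8646
SWAP gates: floor(n/2) = floor(132/2) = 66
Total = 132 + 8646 + 66
= 8844

8844


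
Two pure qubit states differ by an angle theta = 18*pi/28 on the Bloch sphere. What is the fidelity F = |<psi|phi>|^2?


For states separated by angle theta on Bloch sphere:
F = cos^2(theta/2)
theta = 18*pi/28 = 2.0196
theta/2 = 1.0098
cos(theta/2) = 0.5320
F = 0.2831

0.2831


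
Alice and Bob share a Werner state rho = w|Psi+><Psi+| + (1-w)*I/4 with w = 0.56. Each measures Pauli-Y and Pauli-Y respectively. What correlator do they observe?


|Psi+> = (|01> + |10>)/sqrt(2)
For the pure Bell state, <Y_A Y_B> = +1 (Bell-state Pauli correlator).
The maximally-mixed part I/4 has tr(I/4 * P tensor P) = 0 for any traceless Pauli P.
So <Y_A Y_B>_rho = w * (+1) + (1 - w) * 0
= 0.56 * (+1)
= 0.5600

0.5600


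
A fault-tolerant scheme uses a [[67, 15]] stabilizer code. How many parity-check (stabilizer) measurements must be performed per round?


For an [[n,k]] stabilizer code:
Number of stabilizer generators = n - k
= 67 - 15
= 52

52


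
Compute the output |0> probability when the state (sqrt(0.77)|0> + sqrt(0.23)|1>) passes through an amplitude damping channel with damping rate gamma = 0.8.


For amplitude damping with parameter gamma on state sqrt(a)|0> + sqrt(b)|1>:
alpha^2 = 0.77, beta^2 = 0.23
P(|0>) = alpha^2 + gamma * beta^2
= 0.77 + 0.8 * 0.23
= 0.77 + 0.1840
= 0.9540

0.9540


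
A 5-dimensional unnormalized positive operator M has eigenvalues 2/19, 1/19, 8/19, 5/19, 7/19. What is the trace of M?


tr(M) = sum of eigenvalues
= 2/19 + 1/19 + 8/19 + 5/19 + 7/19
= 23/19
= 1.2105

1.2105


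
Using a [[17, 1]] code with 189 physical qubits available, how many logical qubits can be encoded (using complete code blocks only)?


Each code block uses 17 physical qubits for 1 logical qubit(s).
Number of complete blocks = floor(189 / 17) = 11
Logical qubits = 11 * 1
= 11

11


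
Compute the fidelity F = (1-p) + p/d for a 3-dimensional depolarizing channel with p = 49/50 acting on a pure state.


F = (1-p) + p/d
= (1 - 0.9800) + 0.9800/3
= 0.0200 + 0.3267
= 0.3467

0.3467


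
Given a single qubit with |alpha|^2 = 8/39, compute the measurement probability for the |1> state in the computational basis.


|alpha|^2 = 8/39 = 0.2051
|beta|^2 = 1 - 8/39 = 31/39 = 0.7949
P(|1>) = |beta|^2 = 0.7949

0.7949


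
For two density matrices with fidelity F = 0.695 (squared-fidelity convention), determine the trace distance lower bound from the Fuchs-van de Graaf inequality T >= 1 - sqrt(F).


Fuchs-van de Graaf (squared-fidelity convention): 1 - sqrt(F) <= T <= sqrt(1 - F).
Lower bound: T >= 1 - sqrt(F)
sqrt(F) = sqrt(0.695) = 0.8337
T >= 1 - 0.8337
T >= 0.1663

0.1663


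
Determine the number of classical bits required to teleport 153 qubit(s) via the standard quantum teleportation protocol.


Quantum teleportation requires 2 classical bits per qubit teleported.
153 qubit(s) -> 2 * 153 = 306 classical bits

306


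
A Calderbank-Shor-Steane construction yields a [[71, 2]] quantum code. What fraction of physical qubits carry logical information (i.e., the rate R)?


Code rate R = k/n
= 2/71
= 0.0282

0.0282


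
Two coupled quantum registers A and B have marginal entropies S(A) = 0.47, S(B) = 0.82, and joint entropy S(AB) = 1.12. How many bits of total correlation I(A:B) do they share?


I(A:B) = S(A) + S(B) - S(AB)
= 0.47 + 0.82 - 1.12
= 0.1700

0.1700


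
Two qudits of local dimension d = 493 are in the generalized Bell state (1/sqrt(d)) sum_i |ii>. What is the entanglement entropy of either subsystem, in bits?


For a maximally entangled state in d x d:
S = log2(d) = log2(493)
= 8.9454

8.9454


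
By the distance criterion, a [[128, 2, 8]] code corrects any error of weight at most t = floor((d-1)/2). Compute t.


Code parameters: [[128, 2, 8]], distance d = 8.
Number of correctable errors = floor((d-1)/2)
= floor((8 - 1)/2)
= floor(7/2)
= 3

3


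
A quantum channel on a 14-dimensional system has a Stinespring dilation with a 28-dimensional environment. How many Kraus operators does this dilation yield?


Tracing out the environment in an orthonormal basis {|i>_E} gives Kraus operators K_i = <i|_E U |0>_E.
Number of Kraus operators = dim(H_env) = d_env
= 28

28


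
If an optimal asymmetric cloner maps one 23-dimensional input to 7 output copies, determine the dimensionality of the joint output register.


Output space = H^(tensor 7) where dim(H) = 23
dim = 23^7
= 529 (after 2 factors)
= 12167 (after 3 factors)
= 279841 (after 4 factors)
= 6436343 (after 5 factors)
= 148035889 (after 6 factors)
= 3404825447 (after 7 factors)
= 3404825447

3404825447


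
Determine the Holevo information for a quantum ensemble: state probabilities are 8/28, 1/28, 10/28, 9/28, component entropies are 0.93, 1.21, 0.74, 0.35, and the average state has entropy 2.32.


chi = S(rho) - sum_i p_i * S(rho_i)
Weighted entropy = 8/28 * 0.93 + 1/28 * 1.21 + 10/28 * 0.74 + 9/28 * 0.35
= 0.6857
chi = 2.32 - 0.6857
= 1.6343

1.6343


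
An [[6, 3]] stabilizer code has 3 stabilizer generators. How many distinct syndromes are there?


Each stabilizer generator gives a binary (+1 or -1) measurement outcome.
With 3 independent generators:
Total syndromes = 2^3
= 8

8


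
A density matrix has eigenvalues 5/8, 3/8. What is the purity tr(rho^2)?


tr(rho^2) = sum of eigenvalues squared
= (5/8)^2 + (3/8)^2
= (25 + 9) / 64
= 34/64
= 0.5312

0.5312


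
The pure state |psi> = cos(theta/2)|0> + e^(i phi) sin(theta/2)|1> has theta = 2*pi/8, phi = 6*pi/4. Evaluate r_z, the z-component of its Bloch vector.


theta = 0.7854, phi = 4.7124
r_z = cos(theta) = 0.7071

0.7071


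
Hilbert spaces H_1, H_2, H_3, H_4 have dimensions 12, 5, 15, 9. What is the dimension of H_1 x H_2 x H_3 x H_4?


dim(H_1 x H_2 x H_3 x H_4) = 12 * 5 * 15 * 9
= 60 * 15 * 9
= 900 * 9
= 8100

8100


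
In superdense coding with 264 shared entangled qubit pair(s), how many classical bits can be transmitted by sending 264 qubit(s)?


Superdense coding allows 2 classical bits per shared entangled pair.
264 pair(s) -> 2 * 264 = 528 classical bits

528


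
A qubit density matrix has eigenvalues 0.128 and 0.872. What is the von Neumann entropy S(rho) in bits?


S = -p*log2(p) - (1-p)*log2(1-p)
p = 0.1280, 1-p = 0.8720
= -0.1280 * log2(0.1280) - 0.8720 * log2(0.8720)
= -(-0.3796) - (-0.1723)
= 0.5519

0.5519


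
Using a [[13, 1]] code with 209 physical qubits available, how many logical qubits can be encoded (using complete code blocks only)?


Each code block uses 13 physical qubits for 1 logical qubit(s).
Number of complete blocks = floor(209 / 13) = 16
Logical qubits = 16 * 1
= 16

16


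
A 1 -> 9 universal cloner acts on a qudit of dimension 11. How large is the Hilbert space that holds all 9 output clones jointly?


Output space = H^(tensor 9) where dim(H) = 11
dim = 11^9
= 121 (after 2 factors)
= 1331 (after 3 factors)
= 14641 (after 4 factors)
= 161051 (after 5 factors)
= 1771561 (after 6 factors)
= 19487171 (after 7 factors)
= 214358881 (after 8 factors)
= 2357947691 (after 9 factors)
= 2357947691

2357947691


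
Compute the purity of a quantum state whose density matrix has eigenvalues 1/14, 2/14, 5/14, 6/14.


tr(rho^2) = sum of eigenvalues squared
= (1/14)^2 + (2/14)^2 + (5/14)^2 + (6/14)^2
= (1 + 4 + 25 + 36) / 196
= 66/196
= 0.3367

0.3367


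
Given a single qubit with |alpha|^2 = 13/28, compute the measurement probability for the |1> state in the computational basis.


|alpha|^2 = 13/28 = 0.4643
|beta|^2 = 1 - 13/28 = 15/28 = 0.5357
P(|1>) = |beta|^2 = 0.5357

0.5357


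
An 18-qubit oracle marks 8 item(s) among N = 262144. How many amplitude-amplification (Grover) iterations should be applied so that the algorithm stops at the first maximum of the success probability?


After j Grover iterations the success probability is P(j) = sin^2((2j+1)*theta), where sin(theta) = sqrt(k/N).
N = 2^18 = 262144, k = 8
sin(theta) = sqrt(k/N) = 0.005524271728
theta = arcsin(sqrt(k/N)) = 0.005524299826 rad
P(j) reaches its first maximum when (2j+1)*theta is as close as possible to pi/2, i.e. j = round(pi/(4*theta) - 1/2).
pi/(4*theta) - 1/2 = 141.6715
(For comparison, the common estimate pi/4 * sqrt(N/k) = 142.1723; the exact maximiser is used here.)
Optimal iterations = 142

142


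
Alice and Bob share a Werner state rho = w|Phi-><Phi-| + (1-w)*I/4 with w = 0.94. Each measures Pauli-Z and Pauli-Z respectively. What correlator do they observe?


|Phi-> = (|00> - |11>)/sqrt(2)
For the pure Bell state, <Z_A Z_B> = +1 (Bell-state Pauli correlator).
The maximally-mixed part I/4 has tr(I/4 * P tensor P) = 0 for any traceless Pauli P.
So <Z_A Z_B>_rho = w * (+1) + (1 - w) * 0
= 0.94 * (+1)
= 0.9400

0.9400
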